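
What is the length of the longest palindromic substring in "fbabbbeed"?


Input: "fbabbbeed"
Checking substrings for palindromes:
  [1:4] "bab" (len 3) => palindrome
  [3:6] "bbb" (len 3) => palindrome
  [3:5] "bb" (len 2) => palindrome
  [4:6] "bb" (len 2) => palindrome
  [6:8] "ee" (len 2) => palindrome
Longest palindromic substring: "bab" with length 3

3


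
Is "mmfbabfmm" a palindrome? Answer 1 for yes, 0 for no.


Input: mmfbabfmm
Reversed: mmfbabfmm
  Compare pos 0 ('m') with pos 8 ('m'): match
  Compare pos 1 ('m') with pos 7 ('m'): match
  Compare pos 2 ('f') with pos 6 ('f'): match
  Compare pos 3 ('b') with pos 5 ('b'): match
Result: palindrome

1


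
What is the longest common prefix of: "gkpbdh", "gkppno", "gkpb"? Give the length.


Words: gkpbdh, gkppno, gkpb
  Position 0: all 'g' => match
  Position 1: all 'k' => match
  Position 2: all 'p' => match
  Position 3: ('b', 'p', 'b') => mismatch, stop
LCP = "gkp" (length 3)

3


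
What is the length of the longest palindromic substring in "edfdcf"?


Input: "edfdcf"
Checking substrings for palindromes:
  [1:4] "dfd" (len 3) => palindrome
Longest palindromic substring: "dfd" with length 3

3


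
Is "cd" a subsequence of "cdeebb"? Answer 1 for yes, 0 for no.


Check if "cd" is a subsequence of "cdeebb"
Greedy scan:
  Position 0 ('c'): matches sub[0] = 'c'
  Position 1 ('d'): matches sub[1] = 'd'
  Position 2 ('e'): no match needed
  Position 3 ('e'): no match needed
  Position 4 ('b'): no match needed
  Position 5 ('b'): no match needed
All 2 characters matched => is a subsequence

1


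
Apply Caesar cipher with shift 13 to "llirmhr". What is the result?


Caesar cipher: shift "llirmhr" by 13
  'l' (pos 11) + 13 = pos 24 = 'y'
  'l' (pos 11) + 13 = pos 24 = 'y'
  'i' (pos 8) + 13 = pos 21 = 'v'
  'r' (pos 17) + 13 = pos 4 = 'e'
  'm' (pos 12) + 13 = pos 25 = 'z'
  'h' (pos 7) + 13 = pos 20 = 'u'
  'r' (pos 17) + 13 = pos 4 = 'e'
Result: yyvezue

yyvezue


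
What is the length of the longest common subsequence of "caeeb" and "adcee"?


LCS of "caeeb" and "adcee"
DP table:
           a    d    c    e    e
      0    0    0    0    0    0
  c   0    0    0    1    1    1
  a   0    1    1    1    1    1
  e   0    1    1    1    2    2
  e   0    1    1    1    2    3
  b   0    1    1    1    2    3
LCS length = dp[5][5] = 3

3


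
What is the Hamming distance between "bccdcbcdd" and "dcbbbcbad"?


Comparing "bccdcbcdd" and "dcbbbcbad" position by position:
  Position 0: 'b' vs 'd' => differ
  Position 1: 'c' vs 'c' => same
  Position 2: 'c' vs 'b' => differ
  Position 3: 'd' vs 'b' => differ
  Position 4: 'c' vs 'b' => differ
  Position 5: 'b' vs 'c' => differ
  Position 6: 'c' vs 'b' => differ
  Position 7: 'd' vs 'a' => differ
  Position 8: 'd' vs 'd' => same
Total differences (Hamming distance): 7

7


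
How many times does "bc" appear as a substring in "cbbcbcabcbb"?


Searching for "bc" in "cbbcbcabcbb"
Scanning each position:
  Position 0: "cb" => no
  Position 1: "bb" => no
  Position 2: "bc" => MATCH
  Position 3: "cb" => no
  Position 4: "bc" => MATCH
  Position 5: "ca" => no
  Position 6: "ab" => no
  Position 7: "bc" => MATCH
  Position 8: "cb" => no
  Position 9: "bb" => no
Total occurrences: 3

3


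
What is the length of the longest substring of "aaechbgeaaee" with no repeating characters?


Input: "aaechbgeaaee"
Sliding window (track last position of each char):
  Position 0 ('a'): window [0,0] length 1 -- new best
  Position 1 ('a'): repeat (last at 0), move window start to 1
  Position 1 ('a'): window [1,1] length 1
  Position 2 ('e'): window [1,2] length 2 -- new best
  Position 3 ('c'): window [1,3] length 3 -- new best
  Position 4 ('h'): window [1,4] length 4 -- new best
  Position 5 ('b'): window [1,5] length 5 -- new best
  Position 6 ('g'): window [1,6] length 6 -- new best
  Position 7 ('e'): repeat (last at 2), move window start to 3
  Position 7 ('e'): window [3,7] length 5
  Position 8 ('a'): window [3,8] length 6
  Position 9 ('a'): repeat (last at 8), move window start to 9
  Position 9 ('a'): window [9,9] length 1
  Position 10 ('e'): window [9,10] length 2
  Position 11 ('e'): repeat (last at 10), move window start to 11
  Position 11 ('e'): window [11,11] length 1
Longest substring with no repeats: "aechbg" with length 6

6


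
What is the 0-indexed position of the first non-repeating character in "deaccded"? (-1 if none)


Input: deaccded
Character frequencies:
  'a': 1
  'c': 2
  'd': 3
  'e': 2
Scanning left to right for freq == 1:
  Position 0 ('d'): freq=3, skip
  Position 1 ('e'): freq=2, skip
  Position 2 ('a'): unique! => answer = 2

2


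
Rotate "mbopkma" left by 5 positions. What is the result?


Input: "mbopkma", rotate left by 5
First 5 characters: "mbopk"
Remaining characters: "ma"
Concatenate remaining + first: "ma" + "mbopk" = "mambopk"

mambopk


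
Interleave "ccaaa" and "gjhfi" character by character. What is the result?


Interleaving "ccaaa" and "gjhfi":
  Position 0: 'c' from first, 'g' from second => "cg"
  Position 1: 'c' from first, 'j' from second => "cj"
  Position 2: 'a' from first, 'h' from second => "ah"
  Position 3: 'a' from first, 'f' from second => "af"
  Position 4: 'a' from first, 'i' from second => "ai"
Result: cgcjahafai

cgcjahafai


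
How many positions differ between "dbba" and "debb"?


Comparing "dbba" and "debb" position by position:
  Position 0: 'd' vs 'd' => same
  Position 1: 'b' vs 'e' => DIFFER
  Position 2: 'b' vs 'b' => same
  Position 3: 'a' vs 'b' => DIFFER
Positions that differ: 2

2


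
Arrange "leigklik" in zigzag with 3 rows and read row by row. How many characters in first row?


Zigzag "leigklik" into 3 rows:
Placing characters:
  'l' => row 0
  'e' => row 1
  'i' => row 2
  'g' => row 1
  'k' => row 0
  'l' => row 1
  'i' => row 2
  'k' => row 1
Rows:
  Row 0: "lk"
  Row 1: "eglk"
  Row 2: "ii"
First row length: 2

2


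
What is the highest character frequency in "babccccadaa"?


Input: babccccadaa
Character counts:
  'a': 4
  'b': 2
  'c': 4
  'd': 1
Maximum frequency: 4

4


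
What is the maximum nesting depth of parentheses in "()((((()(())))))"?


Input: "()((((()(())))))"
Tracking depth:
  Position 0 '(': depth becomes 1
  Position 1 ')': depth becomes 0
  Position 2 '(': depth becomes 1
  Position 3 '(': depth becomes 2
  Position 4 '(': depth becomes 3
  Position 5 '(': depth becomes 4
  Position 6 '(': depth becomes 5
  Position 7 ')': depth becomes 4
  Position 8 '(': depth becomes 5
  Position 9 '(': depth becomes 6
  Position 10 ')': depth becomes 5
  Position 11 ')': depth becomes 4
  Position 12 ')': depth becomes 3
  Position 13 ')': depth becomes 2
  Position 14 ')': depth becomes 1
  Position 15 ')': depth becomes 0
Maximum depth reached: 6

6


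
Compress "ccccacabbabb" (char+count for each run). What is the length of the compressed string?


Input: ccccacabbabb
Runs:
  'c' x 4 => "c4"
  'a' x 1 => "a1"
  'c' x 1 => "c1"
  'a' x 1 => "a1"
  'b' x 2 => "b2"
  'a' x 1 => "a1"
  'b' x 2 => "b2"
Compressed: "c4a1c1a1b2a1b2"
Compressed length: 14

14


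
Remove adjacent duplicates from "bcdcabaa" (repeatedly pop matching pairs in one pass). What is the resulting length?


Input: bcdcabaa
Stack-based adjacent duplicate removal:
  Read 'b': push. Stack: b
  Read 'c': push. Stack: bc
  Read 'd': push. Stack: bcd
  Read 'c': push. Stack: bcdc
  Read 'a': push. Stack: bcdca
  Read 'b': push. Stack: bcdcab
  Read 'a': push. Stack: bcdcaba
  Read 'a': matches stack top 'a' => pop. Stack: bcdcab
Final stack: "bcdcab" (length 6)

6


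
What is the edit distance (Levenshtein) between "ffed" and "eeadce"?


Computing edit distance: "ffed" -> "eeadce"
DP table:
           e    e    a    d    c    e
      0    1    2    3    4    5    6
  f   1    1    2    3    4    5    6
  f   2    2    2    3    4    5    6
  e   3    2    2    3    4    5    5
  d   4    3    3    3    3    4    5
Edit distance = dp[4][6] = 5

5


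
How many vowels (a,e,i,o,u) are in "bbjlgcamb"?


Input: bbjlgcamb
Checking each character:
  'b' at position 0: consonant
  'b' at position 1: consonant
  'j' at position 2: consonant
  'l' at position 3: consonant
  'g' at position 4: consonant
  'c' at position 5: consonant
  'a' at position 6: vowel (running total: 1)
  'm' at position 7: consonant
  'b' at position 8: consonant
Total vowels: 1

1


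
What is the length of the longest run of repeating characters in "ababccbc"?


Input: "ababccbc"
Scanning for longest run:
  Position 1 ('b'): new char, reset run to 1
  Position 2 ('a'): new char, reset run to 1
  Position 3 ('b'): new char, reset run to 1
  Position 4 ('c'): new char, reset run to 1
  Position 5 ('c'): continues run of 'c', length=2
  Position 6 ('b'): new char, reset run to 1
  Position 7 ('c'): new char, reset run to 1
Longest run: 'c' with length 2

2


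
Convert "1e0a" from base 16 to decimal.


Input: "1e0a" in base 16
Positional expansion:
  Digit '1' (value 1) x 16^3 = 4096
  Digit 'e' (value 14) x 16^2 = 3584
  Digit '0' (value 0) x 16^1 = 0
  Digit 'a' (value 10) x 16^0 = 10
Sum = 7690

7690


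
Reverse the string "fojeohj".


Input: fojeohj
Reading characters right to left:
  Position 6: 'j'
  Position 5: 'h'
  Position 4: 'o'
  Position 3: 'e'
  Position 2: 'j'
  Position 1: 'o'
  Position 0: 'f'
Reversed: jhoejof

jhoejof


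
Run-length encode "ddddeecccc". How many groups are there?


Input: ddddeecccc
Scanning for consecutive runs:
  Group 1: 'd' x 4 (positions 0-3)
  Group 2: 'e' x 2 (positions 4-5)
  Group 3: 'c' x 4 (positions 6-9)
Total groups: 3

3


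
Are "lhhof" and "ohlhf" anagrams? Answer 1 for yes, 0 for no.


Strings: "lhhof", "ohlhf"
Sorted first:  fhhlo
Sorted second: fhhlo
Sorted forms match => anagrams

1


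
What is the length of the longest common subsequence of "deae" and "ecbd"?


LCS of "deae" and "ecbd"
DP table:
           e    c    b    d
      0    0    0    0    0
  d   0    0    0    0    1
  e   0    1    1    1    1
  a   0    1    1    1    1
  e   0    1    1    1    1
LCS length = dp[4][4] = 1

1


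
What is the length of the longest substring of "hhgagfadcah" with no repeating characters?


Input: "hhgagfadcah"
Sliding window (track last position of each char):
  Position 0 ('h'): window [0,0] length 1 -- new best
  Position 1 ('h'): repeat (last at 0), move window start to 1
  Position 1 ('h'): window [1,1] length 1
  Position 2 ('g'): window [1,2] length 2 -- new best
  Position 3 ('a'): window [1,3] length 3 -- new best
  Position 4 ('g'): repeat (last at 2), move window start to 3
  Position 4 ('g'): window [3,4] length 2
  Position 5 ('f'): window [3,5] length 3
  Position 6 ('a'): repeat (last at 3), move window start to 4
  Position 6 ('a'): window [4,6] length 3
  Position 7 ('d'): window [4,7] length 4 -- new best
  Position 8 ('c'): window [4,8] length 5 -- new best
  Position 9 ('a'): repeat (last at 6), move window start to 7
  Position 9 ('a'): window [7,9] length 3
  Position 10 ('h'): window [7,10] length 4
Longest substring with no repeats: "gfadc" with length 5

5


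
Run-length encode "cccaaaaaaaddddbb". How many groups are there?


Input: cccaaaaaaaddddbb
Scanning for consecutive runs:
  Group 1: 'c' x 3 (positions 0-2)
  Group 2: 'a' x 7 (positions 3-9)
  Group 3: 'd' x 4 (positions 10-13)
  Group 4: 'b' x 2 (positions 14-15)
Total groups: 4

4


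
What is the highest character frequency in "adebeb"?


Input: adebeb
Character counts:
  'a': 1
  'b': 2
  'd': 1
  'e': 2
Maximum frequency: 2

2


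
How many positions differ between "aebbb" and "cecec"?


Comparing "aebbb" and "cecec" position by position:
  Position 0: 'a' vs 'c' => DIFFER
  Position 1: 'e' vs 'e' => same
  Position 2: 'b' vs 'c' => DIFFER
  Position 3: 'b' vs 'e' => DIFFER
  Position 4: 'b' vs 'c' => DIFFER
Positions that differ: 4

4


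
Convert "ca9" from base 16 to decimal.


Input: "ca9" in base 16
Positional expansion:
  Digit 'c' (value 12) x 16^2 = 3072
  Digit 'a' (value 10) x 16^1 = 160
  Digit '9' (value 9) x 16^0 = 9
Sum = 3241

3241


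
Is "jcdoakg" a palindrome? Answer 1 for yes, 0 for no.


Input: jcdoakg
Reversed: gkaodcj
  Compare pos 0 ('j') with pos 6 ('g'): MISMATCH
  Compare pos 1 ('c') with pos 5 ('k'): MISMATCH
  Compare pos 2 ('d') with pos 4 ('a'): MISMATCH
Result: not a palindrome

0


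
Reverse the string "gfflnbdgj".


Input: gfflnbdgj
Reading characters right to left:
  Position 8: 'j'
  Position 7: 'g'
  Position 6: 'd'
  Position 5: 'b'
  Position 4: 'n'
  Position 3: 'l'
  Position 2: 'f'
  Position 1: 'f'
  Position 0: 'g'
Reversed: jgdbnlffg

jgdbnlffg


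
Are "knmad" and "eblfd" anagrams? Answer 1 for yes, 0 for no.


Strings: "knmad", "eblfd"
Sorted first:  adkmn
Sorted second: bdefl
Differ at position 0: 'a' vs 'b' => not anagrams

0


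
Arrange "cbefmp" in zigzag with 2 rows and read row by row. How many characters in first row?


Zigzag "cbefmp" into 2 rows:
Placing characters:
  'c' => row 0
  'b' => row 1
  'e' => row 0
  'f' => row 1
  'm' => row 0
  'p' => row 1
Rows:
  Row 0: "cem"
  Row 1: "bfp"
First row length: 3

3


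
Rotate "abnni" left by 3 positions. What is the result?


Input: "abnni", rotate left by 3
First 3 characters: "abn"
Remaining characters: "ni"
Concatenate remaining + first: "ni" + "abn" = "niabn"

niabn


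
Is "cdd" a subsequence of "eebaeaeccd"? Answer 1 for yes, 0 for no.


Check if "cdd" is a subsequence of "eebaeaeccd"
Greedy scan:
  Position 0 ('e'): no match needed
  Position 1 ('e'): no match needed
  Position 2 ('b'): no match needed
  Position 3 ('a'): no match needed
  Position 4 ('e'): no match needed
  Position 5 ('a'): no match needed
  Position 6 ('e'): no match needed
  Position 7 ('c'): matches sub[0] = 'c'
  Position 8 ('c'): no match needed
  Position 9 ('d'): matches sub[1] = 'd'
Only matched 2/3 characters => not a subsequence

0


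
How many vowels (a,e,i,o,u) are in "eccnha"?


Input: eccnha
Checking each character:
  'e' at position 0: vowel (running total: 1)
  'c' at position 1: consonant
  'c' at position 2: consonant
  'n' at position 3: consonant
  'h' at position 4: consonant
  'a' at position 5: vowel (running total: 2)
Total vowels: 2

2


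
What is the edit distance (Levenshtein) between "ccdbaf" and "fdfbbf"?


Computing edit distance: "ccdbaf" -> "fdfbbf"
DP table:
           f    d    f    b    b    f
      0    1    2    3    4    5    6
  c   1    1    2    3    4    5    6
  c   2    2    2    3    4    5    6
  d   3    3    2    3    4    5    6
  b   4    4    3    3    3    4    5
  a   5    5    4    4    4    4    5
  f   6    5    5    4    5    5    4
Edit distance = dp[6][6] = 4

4


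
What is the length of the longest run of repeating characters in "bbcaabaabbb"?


Input: "bbcaabaabbb"
Scanning for longest run:
  Position 1 ('b'): continues run of 'b', length=2
  Position 2 ('c'): new char, reset run to 1
  Position 3 ('a'): new char, reset run to 1
  Position 4 ('a'): continues run of 'a', length=2
  Position 5 ('b'): new char, reset run to 1
  Position 6 ('a'): new char, reset run to 1
  Position 7 ('a'): continues run of 'a', length=2
  Position 8 ('b'): new char, reset run to 1
  Position 9 ('b'): continues run of 'b', length=2
  Position 10 ('b'): continues run of 'b', length=3
Longest run: 'b' with length 3

3


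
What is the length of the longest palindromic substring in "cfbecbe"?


Input: "cfbecbe"
Checking substrings for palindromes:
  No multi-char palindromic substrings found
Longest palindromic substring: "c" with length 1

1


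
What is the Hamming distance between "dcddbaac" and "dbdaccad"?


Comparing "dcddbaac" and "dbdaccad" position by position:
  Position 0: 'd' vs 'd' => same
  Position 1: 'c' vs 'b' => differ
  Position 2: 'd' vs 'd' => same
  Position 3: 'd' vs 'a' => differ
  Position 4: 'b' vs 'c' => differ
  Position 5: 'a' vs 'c' => differ
  Position 6: 'a' vs 'a' => same
  Position 7: 'c' vs 'd' => differ
Total differences (Hamming distance): 5

5


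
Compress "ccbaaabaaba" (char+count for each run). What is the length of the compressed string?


Input: ccbaaabaaba
Runs:
  'c' x 2 => "c2"
  'b' x 1 => "b1"
  'a' x 3 => "a3"
  'b' x 1 => "b1"
  'a' x 2 => "a2"
  'b' x 1 => "b1"
  'a' x 1 => "a1"
Compressed: "c2b1a3b1a2b1a1"
Compressed length: 14

14


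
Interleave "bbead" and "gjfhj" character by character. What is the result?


Interleaving "bbead" and "gjfhj":
  Position 0: 'b' from first, 'g' from second => "bg"
  Position 1: 'b' from first, 'j' from second => "bj"
  Position 2: 'e' from first, 'f' from second => "ef"
  Position 3: 'a' from first, 'h' from second => "ah"
  Position 4: 'd' from first, 'j' from second => "dj"
Result: bgbjefahdj

bgbjefahdj


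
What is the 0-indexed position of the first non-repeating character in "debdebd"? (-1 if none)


Input: debdebd
Character frequencies:
  'b': 2
  'd': 3
  'e': 2
Scanning left to right for freq == 1:
  Position 0 ('d'): freq=3, skip
  Position 1 ('e'): freq=2, skip
  Position 2 ('b'): freq=2, skip
  Position 3 ('d'): freq=3, skip
  Position 4 ('e'): freq=2, skip
  Position 5 ('b'): freq=2, skip
  Position 6 ('d'): freq=3, skip
  No unique character found => answer = -1

-1


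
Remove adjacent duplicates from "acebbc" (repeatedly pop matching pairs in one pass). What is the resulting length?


Input: acebbc
Stack-based adjacent duplicate removal:
  Read 'a': push. Stack: a
  Read 'c': push. Stack: ac
  Read 'e': push. Stack: ace
  Read 'b': push. Stack: aceb
  Read 'b': matches stack top 'b' => pop. Stack: ace
  Read 'c': push. Stack: acec
Final stack: "acec" (length 4)

4


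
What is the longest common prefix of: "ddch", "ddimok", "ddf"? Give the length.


Words: ddch, ddimok, ddf
  Position 0: all 'd' => match
  Position 1: all 'd' => match
  Position 2: ('c', 'i', 'f') => mismatch, stop
LCP = "dd" (length 2)

2


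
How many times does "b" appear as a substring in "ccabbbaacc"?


Searching for "b" in "ccabbbaacc"
Scanning each position:
  Position 0: "c" => no
  Position 1: "c" => no
  Position 2: "a" => no
  Position 3: "b" => MATCH
  Position 4: "b" => MATCH
  Position 5: "b" => MATCH
  Position 6: "a" => no
  Position 7: "a" => no
  Position 8: "c" => no
  Position 9: "c" => no
Total occurrences: 3

3


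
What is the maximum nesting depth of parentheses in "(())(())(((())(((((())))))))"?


Input: "(())(())(((())(((((())))))))"
Tracking depth:
  Position 0 '(': depth becomes 1
  Position 1 '(': depth becomes 2
  Position 2 ')': depth becomes 1
  Position 3 ')': depth becomes 0
  Position 4 '(': depth becomes 1
  Position 5 '(': depth becomes 2
  Position 6 ')': depth becomes 1
  Position 7 ')': depth becomes 0
  Position 8 '(': depth becomes 1
  Position 9 '(': depth becomes 2
  Position 10 '(': depth becomes 3
  Position 11 '(': depth becomes 4
  Position 12 ')': depth becomes 3
  Position 13 ')': depth becomes 2
  Position 14 '(': depth becomes 3
  Position 15 '(': depth becomes 4
  Position 16 '(': depth becomes 5
  Position 17 '(': depth becomes 6
  Position 18 '(': depth becomes 7
  Position 19 '(': depth becomes 8
  Position 20 ')': depth becomes 7
  Position 21 ')': depth becomes 6
  Position 22 ')': depth becomes 5
  Position 23 ')': depth becomes 4
  Position 24 ')': depth becomes 3
  Position 25 ')': depth becomes 2
  Position 26 ')': depth becomes 1
  Position 27 ')': depth becomes 0
Maximum depth reached: 8

8


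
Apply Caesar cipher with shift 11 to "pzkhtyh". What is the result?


Caesar cipher: shift "pzkhtyh" by 11
  'p' (pos 15) + 11 = pos 0 = 'a'
  'z' (pos 25) + 11 = pos 10 = 'k'
  'k' (pos 10) + 11 = pos 21 = 'v'
  'h' (pos 7) + 11 = pos 18 = 's'
  't' (pos 19) + 11 = pos 4 = 'e'
  'y' (pos 24) + 11 = pos 9 = 'j'
  'h' (pos 7) + 11 = pos 18 = 's'
Result: akvsejs

akvsejs


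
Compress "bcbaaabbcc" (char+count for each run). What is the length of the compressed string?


Input: bcbaaabbcc
Runs:
  'b' x 1 => "b1"
  'c' x 1 => "c1"
  'b' x 1 => "b1"
  'a' x 3 => "a3"
  'b' x 2 => "b2"
  'c' x 2 => "c2"
Compressed: "b1c1b1a3b2c2"
Compressed length: 12

12


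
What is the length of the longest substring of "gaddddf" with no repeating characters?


Input: "gaddddf"
Sliding window (track last position of each char):
  Position 0 ('g'): window [0,0] length 1 -- new best
  Position 1 ('a'): window [0,1] length 2 -- new best
  Position 2 ('d'): window [0,2] length 3 -- new best
  Position 3 ('d'): repeat (last at 2), move window start to 3
  Position 3 ('d'): window [3,3] length 1
  Position 4 ('d'): repeat (last at 3), move window start to 4
  Position 4 ('d'): window [4,4] length 1
  Position 5 ('d'): repeat (last at 4), move window start to 5
  Position 5 ('d'): window [5,5] length 1
  Position 6 ('f'): window [5,6] length 2
Longest substring with no repeats: "gad" with length 3

3


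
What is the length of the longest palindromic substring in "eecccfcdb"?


Input: "eecccfcdb"
Checking substrings for palindromes:
  [2:5] "ccc" (len 3) => palindrome
  [4:7] "cfc" (len 3) => palindrome
  [0:2] "ee" (len 2) => palindrome
  [2:4] "cc" (len 2) => palindrome
  [3:5] "cc" (len 2) => palindrome
Longest palindromic substring: "ccc" with length 3

3


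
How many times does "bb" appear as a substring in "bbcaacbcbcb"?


Searching for "bb" in "bbcaacbcbcb"
Scanning each position:
  Position 0: "bb" => MATCH
  Position 1: "bc" => no
  Position 2: "ca" => no
  Position 3: "aa" => no
  Position 4: "ac" => no
  Position 5: "cb" => no
  Position 6: "bc" => no
  Position 7: "cb" => no
  Position 8: "bc" => no
  Position 9: "cb" => no
Total occurrences: 1

1


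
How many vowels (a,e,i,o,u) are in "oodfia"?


Input: oodfia
Checking each character:
  'o' at position 0: vowel (running total: 1)
  'o' at position 1: vowel (running total: 2)
  'd' at position 2: consonant
  'f' at position 3: consonant
  'i' at position 4: vowel (running total: 3)
  'a' at position 5: vowel (running total: 4)
Total vowels: 4

4


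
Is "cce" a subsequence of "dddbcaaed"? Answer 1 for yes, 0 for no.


Check if "cce" is a subsequence of "dddbcaaed"
Greedy scan:
  Position 0 ('d'): no match needed
  Position 1 ('d'): no match needed
  Position 2 ('d'): no match needed
  Position 3 ('b'): no match needed
  Position 4 ('c'): matches sub[0] = 'c'
  Position 5 ('a'): no match needed
  Position 6 ('a'): no match needed
  Position 7 ('e'): no match needed
  Position 8 ('d'): no match needed
Only matched 1/3 characters => not a subsequence

0


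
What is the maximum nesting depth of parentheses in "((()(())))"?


Input: "((()(())))"
Tracking depth:
  Position 0 '(': depth becomes 1
  Position 1 '(': depth becomes 2
  Position 2 '(': depth becomes 3
  Position 3 ')': depth becomes 2
  Position 4 '(': depth becomes 3
  Position 5 '(': depth becomes 4
  Position 6 ')': depth becomes 3
  Position 7 ')': depth becomes 2
  Position 8 ')': depth becomes 1
  Position 9 ')': depth becomes 0
Maximum depth reached: 4

4


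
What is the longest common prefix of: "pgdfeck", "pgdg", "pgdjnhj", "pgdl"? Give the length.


Words: pgdfeck, pgdg, pgdjnhj, pgdl
  Position 0: all 'p' => match
  Position 1: all 'g' => match
  Position 2: all 'd' => match
  Position 3: ('f', 'g', 'j', 'l') => mismatch, stop
LCP = "pgd" (length 3)

3


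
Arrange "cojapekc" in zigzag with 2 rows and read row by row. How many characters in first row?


Zigzag "cojapekc" into 2 rows:
Placing characters:
  'c' => row 0
  'o' => row 1
  'j' => row 0
  'a' => row 1
  'p' => row 0
  'e' => row 1
  'k' => row 0
  'c' => row 1
Rows:
  Row 0: "cjpk"
  Row 1: "oaec"
First row length: 4

4


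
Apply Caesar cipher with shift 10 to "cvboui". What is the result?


Caesar cipher: shift "cvboui" by 10
  'c' (pos 2) + 10 = pos 12 = 'm'
  'v' (pos 21) + 10 = pos 5 = 'f'
  'b' (pos 1) + 10 = pos 11 = 'l'
  'o' (pos 14) + 10 = pos 24 = 'y'
  'u' (pos 20) + 10 = pos 4 = 'e'
  'i' (pos 8) + 10 = pos 18 = 's'
Result: mflyes

mflyes


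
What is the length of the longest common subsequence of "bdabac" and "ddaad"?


LCS of "bdabac" and "ddaad"
DP table:
           d    d    a    a    d
      0    0    0    0    0    0
  b   0    0    0    0    0    0
  d   0    1    1    1    1    1
  a   0    1    1    2    2    2
  b   0    1    1    2    2    2
  a   0    1    1    2    3    3
  c   0    1    1    2    3    3
LCS length = dp[6][5] = 3

3


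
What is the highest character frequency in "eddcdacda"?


Input: eddcdacda
Character counts:
  'a': 2
  'c': 2
  'd': 4
  'e': 1
Maximum frequency: 4

4


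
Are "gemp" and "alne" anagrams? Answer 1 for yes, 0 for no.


Strings: "gemp", "alne"
Sorted first:  egmp
Sorted second: aeln
Differ at position 0: 'e' vs 'a' => not anagrams

0


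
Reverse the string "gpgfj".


Input: gpgfj
Reading characters right to left:
  Position 4: 'j'
  Position 3: 'f'
  Position 2: 'g'
  Position 1: 'p'
  Position 0: 'g'
Reversed: jfgpg

jfgpg


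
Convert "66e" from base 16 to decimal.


Input: "66e" in base 16
Positional expansion:
  Digit '6' (value 6) x 16^2 = 1536
  Digit '6' (value 6) x 16^1 = 96
  Digit 'e' (value 14) x 16^0 = 14
Sum = 1646

1646


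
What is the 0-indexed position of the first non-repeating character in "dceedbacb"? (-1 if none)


Input: dceedbacb
Character frequencies:
  'a': 1
  'b': 2
  'c': 2
  'd': 2
  'e': 2
Scanning left to right for freq == 1:
  Position 0 ('d'): freq=2, skip
  Position 1 ('c'): freq=2, skip
  Position 2 ('e'): freq=2, skip
  Position 3 ('e'): freq=2, skip
  Position 4 ('d'): freq=2, skip
  Position 5 ('b'): freq=2, skip
  Position 6 ('a'): unique! => answer = 6

6


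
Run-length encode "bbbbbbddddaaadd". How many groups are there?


Input: bbbbbbddddaaadd
Scanning for consecutive runs:
  Group 1: 'b' x 6 (positions 0-5)
  Group 2: 'd' x 4 (positions 6-9)
  Group 3: 'a' x 3 (positions 10-12)
  Group 4: 'd' x 2 (positions 13-14)
Total groups: 4

4


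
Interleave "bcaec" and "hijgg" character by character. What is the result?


Interleaving "bcaec" and "hijgg":
  Position 0: 'b' from first, 'h' from second => "bh"
  Position 1: 'c' from first, 'i' from second => "ci"
  Position 2: 'a' from first, 'j' from second => "aj"
  Position 3: 'e' from first, 'g' from second => "eg"
  Position 4: 'c' from first, 'g' from second => "cg"
Result: bhciajegcg

bhciajegcg


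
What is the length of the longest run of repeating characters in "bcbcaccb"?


Input: "bcbcaccb"
Scanning for longest run:
  Position 1 ('c'): new char, reset run to 1
  Position 2 ('b'): new char, reset run to 1
  Position 3 ('c'): new char, reset run to 1
  Position 4 ('a'): new char, reset run to 1
  Position 5 ('c'): new char, reset run to 1
  Position 6 ('c'): continues run of 'c', length=2
  Position 7 ('b'): new char, reset run to 1
Longest run: 'c' with length 2

2


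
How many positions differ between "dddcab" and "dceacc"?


Comparing "dddcab" and "dceacc" position by position:
  Position 0: 'd' vs 'd' => same
  Position 1: 'd' vs 'c' => DIFFER
  Position 2: 'd' vs 'e' => DIFFER
  Position 3: 'c' vs 'a' => DIFFER
  Position 4: 'a' vs 'c' => DIFFER
  Position 5: 'b' vs 'c' => DIFFER
Positions that differ: 5

5


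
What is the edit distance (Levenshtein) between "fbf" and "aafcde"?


Computing edit distance: "fbf" -> "aafcde"
DP table:
           a    a    f    c    d    e
      0    1    2    3    4    5    6
  f   1    1    2    2    3    4    5
  b   2    2    2    3    3    4    5
  f   3    3    3    2    3    4    5
Edit distance = dp[3][6] = 5

5


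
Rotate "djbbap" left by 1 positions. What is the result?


Input: "djbbap", rotate left by 1
First 1 characters: "d"
Remaining characters: "jbbap"
Concatenate remaining + first: "jbbap" + "d" = "jbbapd"

jbbapd


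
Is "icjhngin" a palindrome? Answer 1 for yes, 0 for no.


Input: icjhngin
Reversed: nignhjci
  Compare pos 0 ('i') with pos 7 ('n'): MISMATCH
  Compare pos 1 ('c') with pos 6 ('i'): MISMATCH
  Compare pos 2 ('j') with pos 5 ('g'): MISMATCH
  Compare pos 3 ('h') with pos 4 ('n'): MISMATCH
Result: not a palindrome

0


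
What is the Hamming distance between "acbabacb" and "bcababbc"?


Comparing "acbabacb" and "bcababbc" position by position:
  Position 0: 'a' vs 'b' => differ
  Position 1: 'c' vs 'c' => same
  Position 2: 'b' vs 'a' => differ
  Position 3: 'a' vs 'b' => differ
  Position 4: 'b' vs 'a' => differ
  Position 5: 'a' vs 'b' => differ
  Position 6: 'c' vs 'b' => differ
  Position 7: 'b' vs 'c' => differ
Total differences (Hamming distance): 7

7


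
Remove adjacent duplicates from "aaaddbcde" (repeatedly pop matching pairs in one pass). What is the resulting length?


Input: aaaddbcde
Stack-based adjacent duplicate removal:
  Read 'a': push. Stack: a
  Read 'a': matches stack top 'a' => pop. Stack: (empty)
  Read 'a': push. Stack: a
  Read 'd': push. Stack: ad
  Read 'd': matches stack top 'd' => pop. Stack: a
  Read 'b': push. Stack: ab
  Read 'c': push. Stack: abc
  Read 'd': push. Stack: abcd
  Read 'e': push. Stack: abcde
Final stack: "abcde" (length 5)

5


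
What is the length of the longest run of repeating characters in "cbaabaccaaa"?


Input: "cbaabaccaaa"
Scanning for longest run:
  Position 1 ('b'): new char, reset run to 1
  Position 2 ('a'): new char, reset run to 1
  Position 3 ('a'): continues run of 'a', length=2
  Position 4 ('b'): new char, reset run to 1
  Position 5 ('a'): new char, reset run to 1
  Position 6 ('c'): new char, reset run to 1
  Position 7 ('c'): continues run of 'c', length=2
  Position 8 ('a'): new char, reset run to 1
  Position 9 ('a'): continues run of 'a', length=2
  Position 10 ('a'): continues run of 'a', length=3
Longest run: 'a' with length 3

3


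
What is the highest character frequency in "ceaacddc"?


Input: ceaacddc
Character counts:
  'a': 2
  'c': 3
  'd': 2
  'e': 1
Maximum frequency: 3

3


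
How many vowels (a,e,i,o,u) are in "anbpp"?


Input: anbpp
Checking each character:
  'a' at position 0: vowel (running total: 1)
  'n' at position 1: consonant
  'b' at position 2: consonant
  'p' at position 3: consonant
  'p' at position 4: consonant
Total vowels: 1

1


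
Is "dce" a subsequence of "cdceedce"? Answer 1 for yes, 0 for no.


Check if "dce" is a subsequence of "cdceedce"
Greedy scan:
  Position 0 ('c'): no match needed
  Position 1 ('d'): matches sub[0] = 'd'
  Position 2 ('c'): matches sub[1] = 'c'
  Position 3 ('e'): matches sub[2] = 'e'
  Position 4 ('e'): no match needed
  Position 5 ('d'): no match needed
  Position 6 ('c'): no match needed
  Position 7 ('e'): no match needed
All 3 characters matched => is a subsequence

1


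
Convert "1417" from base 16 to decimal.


Input: "1417" in base 16
Positional expansion:
  Digit '1' (value 1) x 16^3 = 4096
  Digit '4' (value 4) x 16^2 = 1024
  Digit '1' (value 1) x 16^1 = 16
  Digit '7' (value 7) x 16^0 = 7
Sum = 5143

5143


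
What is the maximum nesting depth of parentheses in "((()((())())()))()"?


Input: "((()((())())()))()"
Tracking depth:
  Position 0 '(': depth becomes 1
  Position 1 '(': depth becomes 2
  Position 2 '(': depth becomes 3
  Position 3 ')': depth becomes 2
  Position 4 '(': depth becomes 3
  Position 5 '(': depth becomes 4
  Position 6 '(': depth becomes 5
  Position 7 ')': depth becomes 4
  Position 8 ')': depth becomes 3
  Position 9 '(': depth becomes 4
  Position 10 ')': depth becomes 3
  Position 11 ')': depth becomes 2
  Position 12 '(': depth becomes 3
  Position 13 ')': depth becomes 2
  Position 14 ')': depth becomes 1
  Position 15 ')': depth becomes 0
  Position 16 '(': depth becomes 1
  Position 17 ')': depth becomes 0
Maximum depth reached: 5

5


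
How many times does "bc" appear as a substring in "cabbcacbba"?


Searching for "bc" in "cabbcacbba"
Scanning each position:
  Position 0: "ca" => no
  Position 1: "ab" => no
  Position 2: "bb" => no
  Position 3: "bc" => MATCH
  Position 4: "ca" => no
  Position 5: "ac" => no
  Position 6: "cb" => no
  Position 7: "bb" => no
  Position 8: "ba" => no
Total occurrences: 1

1


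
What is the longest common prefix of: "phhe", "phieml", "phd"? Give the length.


Words: phhe, phieml, phd
  Position 0: all 'p' => match
  Position 1: all 'h' => match
  Position 2: ('h', 'i', 'd') => mismatch, stop
LCP = "ph" (length 2)

2


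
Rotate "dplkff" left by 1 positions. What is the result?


Input: "dplkff", rotate left by 1
First 1 characters: "d"
Remaining characters: "plkff"
Concatenate remaining + first: "plkff" + "d" = "plkffd"

plkffd


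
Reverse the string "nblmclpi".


Input: nblmclpi
Reading characters right to left:
  Position 7: 'i'
  Position 6: 'p'
  Position 5: 'l'
  Position 4: 'c'
  Position 3: 'm'
  Position 2: 'l'
  Position 1: 'b'
  Position 0: 'n'
Reversed: iplcmlbn

iplcmlbn


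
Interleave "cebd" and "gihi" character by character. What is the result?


Interleaving "cebd" and "gihi":
  Position 0: 'c' from first, 'g' from second => "cg"
  Position 1: 'e' from first, 'i' from second => "ei"
  Position 2: 'b' from first, 'h' from second => "bh"
  Position 3: 'd' from first, 'i' from second => "di"
Result: cgeibhdi

cgeibhdi


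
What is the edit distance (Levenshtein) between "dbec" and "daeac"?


Computing edit distance: "dbec" -> "daeac"
DP table:
           d    a    e    a    c
      0    1    2    3    4    5
  d   1    0    1    2    3    4
  b   2    1    1    2    3    4
  e   3    2    2    1    2    3
  c   4    3    3    2    2    2
Edit distance = dp[4][5] = 2

2


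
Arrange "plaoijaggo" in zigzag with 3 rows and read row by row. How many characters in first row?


Zigzag "plaoijaggo" into 3 rows:
Placing characters:
  'p' => row 0
  'l' => row 1
  'a' => row 2
  'o' => row 1
  'i' => row 0
  'j' => row 1
  'a' => row 2
  'g' => row 1
  'g' => row 0
  'o' => row 1
Rows:
  Row 0: "pig"
  Row 1: "lojgo"
  Row 2: "aa"
First row length: 3

3


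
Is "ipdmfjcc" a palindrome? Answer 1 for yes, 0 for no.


Input: ipdmfjcc
Reversed: ccjfmdpi
  Compare pos 0 ('i') with pos 7 ('c'): MISMATCH
  Compare pos 1 ('p') with pos 6 ('c'): MISMATCH
  Compare pos 2 ('d') with pos 5 ('j'): MISMATCH
  Compare pos 3 ('m') with pos 4 ('f'): MISMATCH
Result: not a palindrome

0


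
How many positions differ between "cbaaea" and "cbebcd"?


Comparing "cbaaea" and "cbebcd" position by position:
  Position 0: 'c' vs 'c' => same
  Position 1: 'b' vs 'b' => same
  Position 2: 'a' vs 'e' => DIFFER
  Position 3: 'a' vs 'b' => DIFFER
  Position 4: 'e' vs 'c' => DIFFER
  Position 5: 'a' vs 'd' => DIFFER
Positions that differ: 4

4


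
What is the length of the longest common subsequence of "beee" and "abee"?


LCS of "beee" and "abee"
DP table:
           a    b    e    e
      0    0    0    0    0
  b   0    0    1    1    1
  e   0    0    1    2    2
  e   0    0    1    2    3
  e   0    0    1    2    3
LCS length = dp[4][4] = 3

3


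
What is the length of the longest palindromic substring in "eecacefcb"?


Input: "eecacefcb"
Checking substrings for palindromes:
  [1:6] "ecace" (len 5) => palindrome
  [2:5] "cac" (len 3) => palindrome
  [0:2] "ee" (len 2) => palindrome
Longest palindromic substring: "ecace" with length 5

5


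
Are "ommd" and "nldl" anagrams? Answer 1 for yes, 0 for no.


Strings: "ommd", "nldl"
Sorted first:  dmmo
Sorted second: dlln
Differ at position 1: 'm' vs 'l' => not anagrams

0


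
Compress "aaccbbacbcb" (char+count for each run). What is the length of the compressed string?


Input: aaccbbacbcb
Runs:
  'a' x 2 => "a2"
  'c' x 2 => "c2"
  'b' x 2 => "b2"
  'a' x 1 => "a1"
  'c' x 1 => "c1"
  'b' x 1 => "b1"
  'c' x 1 => "c1"
  'b' x 1 => "b1"
Compressed: "a2c2b2a1c1b1c1b1"
Compressed length: 16

16


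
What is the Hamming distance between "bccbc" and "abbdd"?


Comparing "bccbc" and "abbdd" position by position:
  Position 0: 'b' vs 'a' => differ
  Position 1: 'c' vs 'b' => differ
  Position 2: 'c' vs 'b' => differ
  Position 3: 'b' vs 'd' => differ
  Position 4: 'c' vs 'd' => differ
Total differences (Hamming distance): 5

5


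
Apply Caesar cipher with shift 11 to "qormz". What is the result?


Caesar cipher: shift "qormz" by 11
  'q' (pos 16) + 11 = pos 1 = 'b'
  'o' (pos 14) + 11 = pos 25 = 'z'
  'r' (pos 17) + 11 = pos 2 = 'c'
  'm' (pos 12) + 11 = pos 23 = 'x'
  'z' (pos 25) + 11 = pos 10 = 'k'
Result: bzcxk

bzcxk


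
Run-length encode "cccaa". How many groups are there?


Input: cccaa
Scanning for consecutive runs:
  Group 1: 'c' x 3 (positions 0-2)
  Group 2: 'a' x 2 (positions 3-4)
Total groups: 2

2


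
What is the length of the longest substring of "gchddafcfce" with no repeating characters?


Input: "gchddafcfce"
Sliding window (track last position of each char):
  Position 0 ('g'): window [0,0] length 1 -- new best
  Position 1 ('c'): window [0,1] length 2 -- new best
  Position 2 ('h'): window [0,2] length 3 -- new best
  Position 3 ('d'): window [0,3] length 4 -- new best
  Position 4 ('d'): repeat (last at 3), move window start to 4
  Position 4 ('d'): window [4,4] length 1
  Position 5 ('a'): window [4,5] length 2
  Position 6 ('f'): window [4,6] length 3
  Position 7 ('c'): window [4,7] length 4
  Position 8 ('f'): repeat (last at 6), move window start to 7
  Position 8 ('f'): window [7,8] length 2
  Position 9 ('c'): repeat (last at 7), move window start to 8
  Position 9 ('c'): window [8,9] length 2
  Position 10 ('e'): window [8,10] length 3
Longest substring with no repeats: "gchd" with length 4

4


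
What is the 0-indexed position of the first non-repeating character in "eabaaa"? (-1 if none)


Input: eabaaa
Character frequencies:
  'a': 4
  'b': 1
  'e': 1
Scanning left to right for freq == 1:
  Position 0 ('e'): unique! => answer = 0

0


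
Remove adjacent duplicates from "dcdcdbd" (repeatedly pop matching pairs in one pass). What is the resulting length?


Input: dcdcdbd
Stack-based adjacent duplicate removal:
  Read 'd': push. Stack: d
  Read 'c': push. Stack: dc
  Read 'd': push. Stack: dcd
  Read 'c': push. Stack: dcdc
  Read 'd': push. Stack: dcdcd
  Read 'b': push. Stack: dcdcdb
  Read 'd': push. Stack: dcdcdbd
Final stack: "dcdcdbd" (length 7)

7


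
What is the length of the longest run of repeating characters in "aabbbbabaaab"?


Input: "aabbbbabaaab"
Scanning for longest run:
  Position 1 ('a'): continues run of 'a', length=2
  Position 2 ('b'): new char, reset run to 1
  Position 3 ('b'): continues run of 'b', length=2
  Position 4 ('b'): continues run of 'b', length=3
  Position 5 ('b'): continues run of 'b', length=4
  Position 6 ('a'): new char, reset run to 1
  Position 7 ('b'): new char, reset run to 1
  Position 8 ('a'): new char, reset run to 1
  Position 9 ('a'): continues run of 'a', length=2
  Position 10 ('a'): continues run of 'a', length=3
  Position 11 ('b'): new char, reset run to 1
Longest run: 'b' with length 4

4


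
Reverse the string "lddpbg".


Input: lddpbg
Reading characters right to left:
  Position 5: 'g'
  Position 4: 'b'
  Position 3: 'p'
  Position 2: 'd'
  Position 1: 'd'
  Position 0: 'l'
Reversed: gbpddl

gbpddl


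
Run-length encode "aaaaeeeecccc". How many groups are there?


Input: aaaaeeeecccc
Scanning for consecutive runs:
  Group 1: 'a' x 4 (positions 0-3)
  Group 2: 'e' x 4 (positions 4-7)
  Group 3: 'c' x 4 (positions 8-11)
Total groups: 3

3


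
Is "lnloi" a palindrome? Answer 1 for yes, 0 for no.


Input: lnloi
Reversed: iolnl
  Compare pos 0 ('l') with pos 4 ('i'): MISMATCH
  Compare pos 1 ('n') with pos 3 ('o'): MISMATCH
Result: not a palindrome

0


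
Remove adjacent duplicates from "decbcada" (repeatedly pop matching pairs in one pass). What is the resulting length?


Input: decbcada
Stack-based adjacent duplicate removal:
  Read 'd': push. Stack: d
  Read 'e': push. Stack: de
  Read 'c': push. Stack: dec
  Read 'b': push. Stack: decb
  Read 'c': push. Stack: decbc
  Read 'a': push. Stack: decbca
  Read 'd': push. Stack: decbcad
  Read 'a': push. Stack: decbcada
Final stack: "decbcada" (length 8)

8
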